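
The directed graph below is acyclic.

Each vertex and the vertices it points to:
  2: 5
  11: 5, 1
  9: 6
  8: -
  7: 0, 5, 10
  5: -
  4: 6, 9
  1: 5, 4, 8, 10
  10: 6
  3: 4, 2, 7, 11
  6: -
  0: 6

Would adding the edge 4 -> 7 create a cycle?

Adding 4→7 creates a cycle iff 7 can already reach 4.
Explore from 7: no path reaches 4. The graph stays acyclic.

No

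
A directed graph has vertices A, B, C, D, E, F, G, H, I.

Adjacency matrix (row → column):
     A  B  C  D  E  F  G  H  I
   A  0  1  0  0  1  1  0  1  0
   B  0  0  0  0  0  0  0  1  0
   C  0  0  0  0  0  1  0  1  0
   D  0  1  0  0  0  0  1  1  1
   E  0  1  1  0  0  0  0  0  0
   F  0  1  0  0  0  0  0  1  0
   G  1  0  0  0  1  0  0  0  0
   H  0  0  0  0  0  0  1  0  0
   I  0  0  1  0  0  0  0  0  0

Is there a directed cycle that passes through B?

Yes

B is on a cycle iff B can reach itself via ≥1 edge.
B → H → G → A → B — yes.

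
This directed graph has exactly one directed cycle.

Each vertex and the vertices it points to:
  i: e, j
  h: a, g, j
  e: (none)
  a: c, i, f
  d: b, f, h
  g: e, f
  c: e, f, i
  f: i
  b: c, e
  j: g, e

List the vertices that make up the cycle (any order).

f, g, i, j

DFS with gray/black marking from j:
j gray
  g gray
    e gray
    e black
    f gray
      i gray
        i→e: e black — skip
        i→j: j is gray → back edge
Back edge closes the cycle j → g → f → i → j; its vertices are {f, g, i, j}.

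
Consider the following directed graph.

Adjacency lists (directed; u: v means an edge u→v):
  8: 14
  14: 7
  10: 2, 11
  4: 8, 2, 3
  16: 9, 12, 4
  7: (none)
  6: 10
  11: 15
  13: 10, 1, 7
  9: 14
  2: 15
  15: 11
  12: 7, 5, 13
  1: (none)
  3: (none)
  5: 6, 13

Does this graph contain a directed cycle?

DFS with white/gray/black marking, starting from 8:
8 gray
  14 gray
    7 gray
    7 black
  14 black
8 black
10 gray
  2 gray
    15 gray
      11 gray
        11→15: 15 is gray → back edge
Back edge found, so a cycle exists: 15 → 11 → 15.

Yes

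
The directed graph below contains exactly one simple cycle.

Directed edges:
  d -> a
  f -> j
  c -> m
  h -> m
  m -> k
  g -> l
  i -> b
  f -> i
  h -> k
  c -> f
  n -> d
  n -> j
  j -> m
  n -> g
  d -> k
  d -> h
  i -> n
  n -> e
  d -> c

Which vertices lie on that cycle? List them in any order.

DFS with gray/black marking from f:
f gray
  j gray
    m gray
      k gray
      k black
    m black
  j black
  i gray
    n gray
      n→j: j black — skip
      g gray
        l gray
        l black
      g black
      e gray
      e black
      d gray
        d→k: k black — skip
        h gray
          h→k: k black — skip
          h→m: m black — skip
        h black
        a gray
        a black
        c gray
          c→f: f is gray → back edge
Back edge closes the cycle f → i → n → d → c → f; its vertices are {c, d, f, i, n}.

c, d, f, i, n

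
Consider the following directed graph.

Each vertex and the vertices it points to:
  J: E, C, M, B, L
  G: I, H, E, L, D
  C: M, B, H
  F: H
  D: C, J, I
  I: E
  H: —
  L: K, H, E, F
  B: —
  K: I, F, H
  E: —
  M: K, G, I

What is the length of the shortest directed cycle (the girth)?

4

For each vertex v, BFS finds the shortest path from v back to v.
The shortest such closed walk is D → J → M → G → D, length 4.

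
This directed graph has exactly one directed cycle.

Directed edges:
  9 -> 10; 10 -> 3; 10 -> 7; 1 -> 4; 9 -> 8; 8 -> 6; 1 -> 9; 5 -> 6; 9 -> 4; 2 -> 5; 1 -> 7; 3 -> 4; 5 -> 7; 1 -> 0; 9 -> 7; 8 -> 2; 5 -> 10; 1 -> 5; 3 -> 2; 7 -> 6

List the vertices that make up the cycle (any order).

DFS with gray/black marking from 5:
5 gray
  7 gray
    6 gray
    6 black
  7 black
  10 gray
    3 gray
      4 gray
      4 black
      2 gray
        2→5: 5 is gray → back edge
Back edge closes the cycle 5 → 10 → 3 → 2 → 5; its vertices are {2, 3, 5, 10}.

2, 3, 5, 10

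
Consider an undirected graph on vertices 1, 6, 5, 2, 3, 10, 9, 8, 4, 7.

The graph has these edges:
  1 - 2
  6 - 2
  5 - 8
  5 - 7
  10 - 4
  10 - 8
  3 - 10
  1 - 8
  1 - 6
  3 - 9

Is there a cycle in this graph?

Yes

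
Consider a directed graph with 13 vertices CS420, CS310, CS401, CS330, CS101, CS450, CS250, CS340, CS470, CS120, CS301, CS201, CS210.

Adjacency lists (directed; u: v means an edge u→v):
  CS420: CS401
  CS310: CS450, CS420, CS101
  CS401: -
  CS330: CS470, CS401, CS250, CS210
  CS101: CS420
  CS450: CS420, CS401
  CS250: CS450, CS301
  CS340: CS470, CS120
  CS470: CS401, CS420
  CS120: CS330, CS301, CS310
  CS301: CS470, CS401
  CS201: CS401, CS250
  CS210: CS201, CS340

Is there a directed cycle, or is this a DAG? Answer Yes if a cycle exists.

Yes

DFS with white/gray/black marking, starting from CS470:
CS470 gray
  CS401 gray
  CS401 black
  CS420 gray
    CS420→CS401: CS401 black — skip
  CS420 black
CS470 black
CS310 gray
  CS450 gray
    CS450→CS420: CS420 black — skip
    CS450→CS401: CS401 black — skip
  CS450 black
  CS310→CS420: CS420 black — skip
  CS101 gray
    CS101→CS420: CS420 black — skip
  CS101 black
CS310 black
CS330 gray
  CS330→CS470: CS470 black — skip
  CS330→CS401: CS401 black — skip
  CS250 gray
    CS250→CS450: CS450 black — skip
    CS301 gray
      CS301→CS470: CS470 black — skip
      CS301→CS401: CS401 black — skip
    CS301 black
  CS250 black
  CS210 gray
    CS201 gray
      CS201→CS401: CS401 black — skip
      CS201→CS250: CS250 black — skip
    CS201 black
    CS340 gray
      CS340→CS470: CS470 black — skip
      CS120 gray
        CS120→CS330: CS330 is gray → back edge
Back edge found, so a cycle exists: CS330 → CS210 → CS340 → CS120 → CS330.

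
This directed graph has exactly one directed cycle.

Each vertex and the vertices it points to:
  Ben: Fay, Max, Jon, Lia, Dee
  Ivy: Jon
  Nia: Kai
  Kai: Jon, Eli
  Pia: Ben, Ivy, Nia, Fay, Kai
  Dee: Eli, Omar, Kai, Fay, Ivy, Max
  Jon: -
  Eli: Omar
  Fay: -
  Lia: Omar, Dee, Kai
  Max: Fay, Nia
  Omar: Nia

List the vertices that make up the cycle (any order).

DFS with gray/black marking from Eli:
Eli gray
  Omar gray
    Nia gray
      Kai gray
        Jon gray
        Jon black
        Kai→Eli: Eli is gray → back edge
Back edge closes the cycle Eli → Omar → Nia → Kai → Eli; its vertices are {Eli, Kai, Nia, Omar}.

Eli, Kai, Nia, Omar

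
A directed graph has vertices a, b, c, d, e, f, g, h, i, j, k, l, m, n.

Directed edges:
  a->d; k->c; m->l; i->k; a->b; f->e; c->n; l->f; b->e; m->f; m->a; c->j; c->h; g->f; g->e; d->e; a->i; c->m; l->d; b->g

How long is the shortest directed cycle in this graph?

For each vertex v, BFS finds the shortest path from v back to v.
The shortest such closed walk is c → m → a → i → k → c, length 5.

5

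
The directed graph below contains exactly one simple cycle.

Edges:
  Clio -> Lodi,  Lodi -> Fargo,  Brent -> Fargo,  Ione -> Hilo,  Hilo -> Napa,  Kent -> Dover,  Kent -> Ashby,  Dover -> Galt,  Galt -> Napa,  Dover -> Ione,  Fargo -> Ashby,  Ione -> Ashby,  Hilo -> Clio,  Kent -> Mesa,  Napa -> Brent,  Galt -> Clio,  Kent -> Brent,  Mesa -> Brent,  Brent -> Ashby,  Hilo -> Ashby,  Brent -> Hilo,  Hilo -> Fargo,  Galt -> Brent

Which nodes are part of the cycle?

Hilo, Napa, Brent

DFS with gray/black marking from Brent:
Brent gray
  Ashby gray
  Ashby black
  Fargo gray
    Fargo→Ashby: Ashby black — skip
  Fargo black
  Hilo gray
    Hilo→Ashby: Ashby black — skip
    Hilo→Fargo: Fargo black — skip
    Clio gray
      Lodi gray
        Lodi→Fargo: Fargo black — skip
      Lodi black
    Clio black
    Napa gray
      Napa→Brent: Brent is gray → back edge
Back edge closes the cycle Brent → Hilo → Napa → Brent; its vertices are {Hilo, Napa, Brent}.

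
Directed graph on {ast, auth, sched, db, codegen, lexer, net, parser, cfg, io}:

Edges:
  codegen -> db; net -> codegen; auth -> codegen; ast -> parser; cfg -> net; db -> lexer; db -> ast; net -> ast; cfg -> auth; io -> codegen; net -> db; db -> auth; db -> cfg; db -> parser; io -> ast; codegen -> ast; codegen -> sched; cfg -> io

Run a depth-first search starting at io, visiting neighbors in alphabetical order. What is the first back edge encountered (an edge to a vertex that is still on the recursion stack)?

DFS from io (visiting neighbors in alphabetical order); mark gray on enter, black on exit:
io gray
  ast gray
    parser gray
    parser black
  ast black
  codegen gray
    codegen→ast: ast black — skip
    db gray
      db→ast: ast black — skip
      auth gray
        auth→codegen: codegen is gray → back edge
First back edge: auth → codegen.

auth->codegen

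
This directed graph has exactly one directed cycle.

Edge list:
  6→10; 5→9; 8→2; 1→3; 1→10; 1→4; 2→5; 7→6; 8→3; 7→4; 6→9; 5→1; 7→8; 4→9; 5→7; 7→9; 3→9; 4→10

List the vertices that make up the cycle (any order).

2, 5, 7, 8

DFS with gray/black marking from 2:
2 gray
  5 gray
    9 gray
    9 black
    7 gray
      7→9: 9 black — skip
      6 gray
        10 gray
        10 black
        6→9: 9 black — skip
      6 black
      4 gray
        4→9: 9 black — skip
        4→10: 10 black — skip
      4 black
      8 gray
        8→2: 2 is gray → back edge
Back edge closes the cycle 2 → 5 → 7 → 8 → 2; its vertices are {2, 5, 7, 8}.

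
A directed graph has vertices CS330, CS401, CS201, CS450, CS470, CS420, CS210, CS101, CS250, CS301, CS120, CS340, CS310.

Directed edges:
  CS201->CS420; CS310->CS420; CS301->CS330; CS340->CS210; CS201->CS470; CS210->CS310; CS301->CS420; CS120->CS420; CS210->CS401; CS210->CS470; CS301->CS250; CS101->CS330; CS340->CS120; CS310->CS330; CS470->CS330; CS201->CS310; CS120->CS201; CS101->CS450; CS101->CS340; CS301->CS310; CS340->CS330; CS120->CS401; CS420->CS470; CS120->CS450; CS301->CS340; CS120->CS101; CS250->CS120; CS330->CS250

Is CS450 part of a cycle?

CS450 lies on a cycle iff there is a path from CS450 back to itself.
Exploring from CS450, it never reaches itself; equivalently, its strongly connected component is a singleton.

No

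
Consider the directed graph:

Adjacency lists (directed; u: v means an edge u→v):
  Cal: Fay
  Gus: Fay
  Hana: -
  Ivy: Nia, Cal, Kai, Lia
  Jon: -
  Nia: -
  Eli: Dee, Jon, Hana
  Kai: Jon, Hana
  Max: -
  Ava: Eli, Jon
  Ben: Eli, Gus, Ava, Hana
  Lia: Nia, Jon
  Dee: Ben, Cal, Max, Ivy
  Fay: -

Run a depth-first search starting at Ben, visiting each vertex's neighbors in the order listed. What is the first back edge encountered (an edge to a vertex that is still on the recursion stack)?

DFS from Ben (visiting each vertex's neighbors in the order listed); mark gray on enter, black on exit:
Ben gray
  Eli gray
    Dee gray
      Dee→Ben: Ben is gray → back edge
First back edge: Dee → Ben.

Dee->Ben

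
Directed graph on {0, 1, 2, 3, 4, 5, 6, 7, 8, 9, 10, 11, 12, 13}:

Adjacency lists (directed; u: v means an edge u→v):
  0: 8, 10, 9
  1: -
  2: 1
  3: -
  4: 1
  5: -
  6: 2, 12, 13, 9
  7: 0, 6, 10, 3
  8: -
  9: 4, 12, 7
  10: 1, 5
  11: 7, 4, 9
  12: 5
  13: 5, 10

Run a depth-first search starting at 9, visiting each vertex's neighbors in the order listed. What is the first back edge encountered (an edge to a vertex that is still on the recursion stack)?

0→9

DFS from 9 (visiting each vertex's neighbors in the order listed); mark gray on enter, black on exit:
9 gray
  4 gray
    1 gray
    1 black
  4 black
  12 gray
    5 gray
    5 black
  12 black
  7 gray
    0 gray
      8 gray
      8 black
      10 gray
        10→1: 1 black — skip
        10→5: 5 black — skip
      10 black
      0→9: 9 is gray → back edge
First back edge: 0 → 9.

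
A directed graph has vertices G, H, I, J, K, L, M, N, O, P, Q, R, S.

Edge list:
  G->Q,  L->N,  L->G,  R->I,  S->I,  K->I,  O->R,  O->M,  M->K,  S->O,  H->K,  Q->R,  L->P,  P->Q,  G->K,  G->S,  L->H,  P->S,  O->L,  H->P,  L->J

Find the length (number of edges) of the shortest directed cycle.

4

For each vertex v, BFS finds the shortest path from v back to v.
The shortest such closed walk is S → O → L → P → S, length 4.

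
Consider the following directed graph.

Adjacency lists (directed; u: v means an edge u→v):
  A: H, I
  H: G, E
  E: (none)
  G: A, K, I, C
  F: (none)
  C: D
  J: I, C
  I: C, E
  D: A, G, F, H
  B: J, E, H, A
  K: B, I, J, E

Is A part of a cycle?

A is on a cycle iff A can reach itself via ≥1 edge.
A → H → G → A — yes.

Yes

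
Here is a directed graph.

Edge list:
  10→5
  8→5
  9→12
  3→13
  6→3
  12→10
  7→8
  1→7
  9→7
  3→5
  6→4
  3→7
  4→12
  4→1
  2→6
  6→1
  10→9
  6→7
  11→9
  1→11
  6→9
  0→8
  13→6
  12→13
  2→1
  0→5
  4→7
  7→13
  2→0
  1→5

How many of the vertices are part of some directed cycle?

10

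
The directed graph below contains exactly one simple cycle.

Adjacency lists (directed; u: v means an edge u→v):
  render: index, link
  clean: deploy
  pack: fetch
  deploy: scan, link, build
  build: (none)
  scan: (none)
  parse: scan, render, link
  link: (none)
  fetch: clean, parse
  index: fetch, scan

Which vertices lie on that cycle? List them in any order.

fetch, index, parse, render

DFS with gray/black marking from fetch:
fetch gray
  clean gray
    deploy gray
      scan gray
      scan black
      link gray
      link black
      build gray
      build black
    deploy black
  clean black
  parse gray
    parse→scan: scan black — skip
    render gray
      index gray
        index→fetch: fetch is gray → back edge
Back edge closes the cycle fetch → parse → render → index → fetch; its vertices are {fetch, index, parse, render}.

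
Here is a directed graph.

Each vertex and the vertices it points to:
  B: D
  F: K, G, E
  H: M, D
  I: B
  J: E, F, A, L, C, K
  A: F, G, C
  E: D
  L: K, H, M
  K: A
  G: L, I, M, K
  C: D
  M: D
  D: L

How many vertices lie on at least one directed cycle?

A vertex is on a directed cycle iff it belongs to a strongly connected component of size ≥ 2 (or has a self-loop).
The vertices on cycles are {A, B, C, D, E, F, G, H, I, K, L, M} — 12 in total.

12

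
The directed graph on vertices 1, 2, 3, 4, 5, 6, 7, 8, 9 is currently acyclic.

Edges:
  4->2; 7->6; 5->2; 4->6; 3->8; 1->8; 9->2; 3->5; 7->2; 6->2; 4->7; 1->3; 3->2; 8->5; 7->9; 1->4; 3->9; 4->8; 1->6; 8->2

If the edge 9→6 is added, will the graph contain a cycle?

No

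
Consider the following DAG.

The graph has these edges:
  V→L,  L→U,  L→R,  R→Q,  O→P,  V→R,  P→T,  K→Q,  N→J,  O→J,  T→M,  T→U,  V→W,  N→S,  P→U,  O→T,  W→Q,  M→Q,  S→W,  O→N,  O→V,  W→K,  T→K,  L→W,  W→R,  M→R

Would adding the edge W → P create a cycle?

No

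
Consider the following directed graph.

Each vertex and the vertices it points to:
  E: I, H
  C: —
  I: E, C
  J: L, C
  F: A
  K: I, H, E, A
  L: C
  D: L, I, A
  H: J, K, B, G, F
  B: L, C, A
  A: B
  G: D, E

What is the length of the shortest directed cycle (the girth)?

2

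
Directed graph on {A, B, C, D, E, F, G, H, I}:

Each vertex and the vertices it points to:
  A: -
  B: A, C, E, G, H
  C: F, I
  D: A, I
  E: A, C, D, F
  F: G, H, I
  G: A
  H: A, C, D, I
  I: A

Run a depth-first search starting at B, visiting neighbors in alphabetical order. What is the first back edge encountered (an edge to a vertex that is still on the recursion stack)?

DFS from B (visiting neighbors in alphabetical order); mark gray on enter, black on exit:
B gray
  A gray
  A black
  C gray
    F gray
      G gray
        G→A: A black — skip
      G black
      H gray
        H→A: A black — skip
        H→C: C is gray → back edge
First back edge: H → C.

H->C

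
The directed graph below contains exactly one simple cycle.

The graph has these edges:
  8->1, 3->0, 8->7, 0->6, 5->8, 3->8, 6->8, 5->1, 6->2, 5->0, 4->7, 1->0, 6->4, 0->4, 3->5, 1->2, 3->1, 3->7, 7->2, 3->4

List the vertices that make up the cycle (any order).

DFS with gray/black marking from 0:
0 gray
  4 gray
    7 gray
      2 gray
      2 black
    7 black
  4 black
  6 gray
    6→2: 2 black — skip
    8 gray
      1 gray
        1→0: 0 is gray → back edge
Back edge closes the cycle 0 → 6 → 8 → 1 → 0; its vertices are {0, 1, 6, 8}.

0, 1, 6, 8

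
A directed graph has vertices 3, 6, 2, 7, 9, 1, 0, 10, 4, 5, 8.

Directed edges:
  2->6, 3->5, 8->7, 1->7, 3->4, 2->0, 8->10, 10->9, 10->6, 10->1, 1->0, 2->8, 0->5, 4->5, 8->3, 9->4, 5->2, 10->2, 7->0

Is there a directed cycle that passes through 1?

Yes

1 is on a cycle iff 1 can reach itself via ≥1 edge.
1 → 0 → 5 → 2 → 8 → 10 → 1 — yes.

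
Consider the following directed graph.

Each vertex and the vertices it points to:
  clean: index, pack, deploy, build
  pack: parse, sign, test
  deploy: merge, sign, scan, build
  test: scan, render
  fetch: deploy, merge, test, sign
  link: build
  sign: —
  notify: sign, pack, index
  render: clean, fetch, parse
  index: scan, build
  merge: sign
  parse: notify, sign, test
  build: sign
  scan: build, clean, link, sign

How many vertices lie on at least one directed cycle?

10

A vertex is on a directed cycle iff it belongs to a strongly connected component of size ≥ 2 (or has a self-loop).
The vertices on cycles are {pack, scan, test, clean, fetch, index, parse, deploy, notify, render} — 10 in total.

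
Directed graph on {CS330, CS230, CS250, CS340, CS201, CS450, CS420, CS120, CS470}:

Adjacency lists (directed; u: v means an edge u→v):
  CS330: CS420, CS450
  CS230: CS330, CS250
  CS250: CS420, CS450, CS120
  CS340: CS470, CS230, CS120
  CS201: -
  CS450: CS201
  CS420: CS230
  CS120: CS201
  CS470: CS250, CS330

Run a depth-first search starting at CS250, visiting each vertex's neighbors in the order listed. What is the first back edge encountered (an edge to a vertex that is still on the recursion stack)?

DFS from CS250 (visiting each vertex's neighbors in the order listed); mark gray on enter, black on exit:
CS250 gray
  CS420 gray
    CS230 gray
      CS330 gray
        CS330→CS420: CS420 is gray → back edge
First back edge: CS330 → CS420.

CS330→CS420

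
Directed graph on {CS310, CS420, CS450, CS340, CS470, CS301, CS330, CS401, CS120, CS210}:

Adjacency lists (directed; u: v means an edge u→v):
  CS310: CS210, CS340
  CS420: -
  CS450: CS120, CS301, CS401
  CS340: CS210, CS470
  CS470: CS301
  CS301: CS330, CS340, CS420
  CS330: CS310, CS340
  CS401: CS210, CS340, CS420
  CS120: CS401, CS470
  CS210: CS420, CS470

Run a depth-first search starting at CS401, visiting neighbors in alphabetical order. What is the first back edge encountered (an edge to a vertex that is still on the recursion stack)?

CS310->CS210

DFS from CS401 (visiting neighbors in alphabetical order); mark gray on enter, black on exit:
CS401 gray
  CS210 gray
    CS420 gray
    CS420 black
    CS470 gray
      CS301 gray
        CS330 gray
          CS310 gray
            CS310→CS210: CS210 is gray → back edge
First back edge: CS310 → CS210.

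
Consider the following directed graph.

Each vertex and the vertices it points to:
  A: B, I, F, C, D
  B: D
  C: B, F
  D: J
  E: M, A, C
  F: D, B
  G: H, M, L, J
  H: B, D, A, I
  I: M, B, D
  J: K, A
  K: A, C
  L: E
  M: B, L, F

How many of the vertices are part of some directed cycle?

A vertex is on a directed cycle iff it belongs to a strongly connected component of size ≥ 2 (or has a self-loop).
The vertices on cycles are {A, B, C, D, E, F, I, J, K, L, M} — 11 in total.

11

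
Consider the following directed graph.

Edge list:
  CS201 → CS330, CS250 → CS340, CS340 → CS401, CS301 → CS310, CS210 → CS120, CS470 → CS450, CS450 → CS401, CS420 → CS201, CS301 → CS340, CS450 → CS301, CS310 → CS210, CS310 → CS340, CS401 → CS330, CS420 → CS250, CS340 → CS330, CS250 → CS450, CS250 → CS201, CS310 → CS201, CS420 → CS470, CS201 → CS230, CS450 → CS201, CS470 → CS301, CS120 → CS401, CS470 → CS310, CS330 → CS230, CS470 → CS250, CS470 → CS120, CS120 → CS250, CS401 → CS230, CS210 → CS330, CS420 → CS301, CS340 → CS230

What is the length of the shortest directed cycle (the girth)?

For each vertex v, BFS finds the shortest path from v back to v.
The shortest such closed walk is CS310 → CS210 → CS120 → CS250 → CS450 → CS301 → CS310, length 6.

6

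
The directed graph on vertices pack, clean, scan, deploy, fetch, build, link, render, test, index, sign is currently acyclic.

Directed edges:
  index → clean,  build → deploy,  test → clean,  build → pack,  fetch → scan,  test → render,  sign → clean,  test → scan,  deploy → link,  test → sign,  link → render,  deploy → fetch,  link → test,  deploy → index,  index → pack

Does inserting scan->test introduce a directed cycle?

Adding scan→test creates a cycle iff test can already reach scan.
Path from test: test → scan.
So test → … → scan → test is a cycle.

Yes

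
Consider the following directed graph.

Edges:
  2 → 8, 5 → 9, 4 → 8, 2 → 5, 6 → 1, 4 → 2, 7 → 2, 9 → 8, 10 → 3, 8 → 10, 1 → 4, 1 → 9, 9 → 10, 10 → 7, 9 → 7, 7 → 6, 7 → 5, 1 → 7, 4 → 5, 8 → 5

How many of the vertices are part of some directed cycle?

A vertex is on a directed cycle iff it belongs to a strongly connected component of size ≥ 2 (or has a self-loop).
The vertices on cycles are {1, 2, 4, 5, 6, 7, 8, 9, 10} — 9 in total.

9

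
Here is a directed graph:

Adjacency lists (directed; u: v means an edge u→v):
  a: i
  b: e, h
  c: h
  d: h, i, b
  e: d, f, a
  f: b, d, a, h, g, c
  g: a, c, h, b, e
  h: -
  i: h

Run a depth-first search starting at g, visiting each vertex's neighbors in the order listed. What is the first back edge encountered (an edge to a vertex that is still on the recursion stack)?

d→b

DFS from g (visiting each vertex's neighbors in the order listed); mark gray on enter, black on exit:
g gray
  a gray
    i gray
      h gray
      h black
    i black
  a black
  c gray
    c→h: h black — skip
  c black
  g→h: h black — skip
  b gray
    e gray
      d gray
        d→h: h black — skip
        d→i: i black — skip
        d→b: b is gray → back edge
First back edge: d → b.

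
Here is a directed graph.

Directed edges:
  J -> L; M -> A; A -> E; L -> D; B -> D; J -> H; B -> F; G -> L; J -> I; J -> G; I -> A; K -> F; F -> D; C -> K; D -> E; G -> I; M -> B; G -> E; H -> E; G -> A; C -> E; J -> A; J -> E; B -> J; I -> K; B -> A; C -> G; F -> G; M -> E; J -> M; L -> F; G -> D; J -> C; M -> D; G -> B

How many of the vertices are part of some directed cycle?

9

A vertex is on a directed cycle iff it belongs to a strongly connected component of size ≥ 2 (or has a self-loop).
The vertices on cycles are {B, C, F, G, I, J, K, L, M} — 9 in total.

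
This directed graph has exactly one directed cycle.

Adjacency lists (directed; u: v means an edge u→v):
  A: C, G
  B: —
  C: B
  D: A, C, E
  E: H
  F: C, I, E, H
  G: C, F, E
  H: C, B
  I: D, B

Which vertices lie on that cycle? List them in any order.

DFS with gray/black marking from D:
D gray
  A gray
    C gray
      B gray
      B black
    C black
    G gray
      G→C: C black — skip
      F gray
        F→C: C black — skip
        I gray
          I→D: D is gray → back edge
Back edge closes the cycle D → A → G → F → I → D; its vertices are {A, D, F, G, I}.

A, D, F, G, I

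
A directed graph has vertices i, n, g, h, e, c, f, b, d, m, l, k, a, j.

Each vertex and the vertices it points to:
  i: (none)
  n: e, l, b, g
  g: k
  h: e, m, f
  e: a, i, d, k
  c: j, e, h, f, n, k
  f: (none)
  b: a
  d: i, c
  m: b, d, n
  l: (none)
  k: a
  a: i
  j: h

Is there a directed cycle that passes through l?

l lies on a cycle iff there is a path from l back to itself.
Exploring from l, it never reaches itself; equivalently, its strongly connected component is a singleton.

No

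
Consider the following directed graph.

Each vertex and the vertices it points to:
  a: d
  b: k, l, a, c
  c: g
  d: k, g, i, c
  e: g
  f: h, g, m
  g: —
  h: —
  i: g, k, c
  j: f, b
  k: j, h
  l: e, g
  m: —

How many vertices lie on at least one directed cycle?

6

A vertex is on a directed cycle iff it belongs to a strongly connected component of size ≥ 2 (or has a self-loop).
The vertices on cycles are {a, b, d, i, j, k} — 6 in total.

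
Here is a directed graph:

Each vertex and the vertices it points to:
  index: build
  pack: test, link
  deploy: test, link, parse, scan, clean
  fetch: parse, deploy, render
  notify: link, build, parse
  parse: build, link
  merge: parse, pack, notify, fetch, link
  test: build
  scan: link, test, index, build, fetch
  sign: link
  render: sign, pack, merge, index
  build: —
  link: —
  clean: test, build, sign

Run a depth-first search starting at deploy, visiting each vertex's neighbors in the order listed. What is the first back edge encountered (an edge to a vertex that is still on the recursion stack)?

DFS from deploy (visiting each vertex's neighbors in the order listed); mark gray on enter, black on exit:
deploy gray
  test gray
    build gray
    build black
  test black
  link gray
  link black
  parse gray
    parse→build: build black — skip
    parse→link: link black — skip
  parse black
  scan gray
    scan→link: link black — skip
    scan→test: test black — skip
    index gray
      index→build: build black — skip
    index black
    scan→build: build black — skip
    fetch gray
      fetch→parse: parse black — skip
      fetch→deploy: deploy is gray → back edge
First back edge: fetch → deploy.

fetch->deploy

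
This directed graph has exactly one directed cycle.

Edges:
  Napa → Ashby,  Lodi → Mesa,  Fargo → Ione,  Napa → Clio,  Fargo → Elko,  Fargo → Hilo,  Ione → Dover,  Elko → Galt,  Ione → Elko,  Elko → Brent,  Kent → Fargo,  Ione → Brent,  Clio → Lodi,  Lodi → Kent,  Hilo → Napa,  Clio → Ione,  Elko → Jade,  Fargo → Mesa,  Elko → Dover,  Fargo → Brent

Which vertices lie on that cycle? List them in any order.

Clio, Hilo, Kent, Lodi, Napa, Fargo

DFS with gray/black marking from Lodi:
Lodi gray
  Mesa gray
  Mesa black
  Kent gray
    Fargo gray
      Brent gray
      Brent black
      Fargo→Mesa: Mesa black — skip
      Hilo gray
        Napa gray
          Ashby gray
          Ashby black
          Clio gray
            Ione gray
              Dover gray
              Dover black
              Elko gray
                Jade gray
                Jade black
                Elko→Dover: Dover black — skip
                Elko→Brent: Brent black — skip
                Galt gray
                Galt black
              Elko black
              Ione→Brent: Brent black — skip
            Ione black
            Clio→Lodi: Lodi is gray → back edge
Back edge closes the cycle Lodi → Kent → Fargo → Hilo → Napa → Clio → Lodi; its vertices are {Clio, Hilo, Kent, Lodi, Napa, Fargo}.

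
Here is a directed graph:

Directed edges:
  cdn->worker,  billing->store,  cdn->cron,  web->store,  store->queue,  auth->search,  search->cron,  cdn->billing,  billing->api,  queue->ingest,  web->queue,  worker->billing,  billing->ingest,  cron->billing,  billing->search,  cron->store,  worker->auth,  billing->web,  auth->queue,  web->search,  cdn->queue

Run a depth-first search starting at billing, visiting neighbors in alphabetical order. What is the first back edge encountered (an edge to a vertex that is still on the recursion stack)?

cron→billing

DFS from billing (visiting neighbors in alphabetical order); mark gray on enter, black on exit:
billing gray
  api gray
  api black
  ingest gray
  ingest black
  search gray
    cron gray
      cron→billing: billing is gray → back edge
First back edge: cron → billing.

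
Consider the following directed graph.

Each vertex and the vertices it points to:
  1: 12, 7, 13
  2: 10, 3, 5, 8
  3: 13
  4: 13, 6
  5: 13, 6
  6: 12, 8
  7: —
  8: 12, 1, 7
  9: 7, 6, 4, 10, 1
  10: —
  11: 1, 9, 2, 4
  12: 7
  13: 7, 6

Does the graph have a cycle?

DFS with white/gray/black marking, starting from 2:
2 gray
  10 gray
  10 black
  3 gray
    13 gray
      7 gray
      7 black
      6 gray
        12 gray
          12→7: 7 black — skip
        12 black
        8 gray
          8→12: 12 black — skip
          1 gray
            1→12: 12 black — skip
            1→7: 7 black — skip
            1→13: 13 is gray → back edge
Back edge found, so a cycle exists: 13 → 6 → 8 → 1 → 13.

Yes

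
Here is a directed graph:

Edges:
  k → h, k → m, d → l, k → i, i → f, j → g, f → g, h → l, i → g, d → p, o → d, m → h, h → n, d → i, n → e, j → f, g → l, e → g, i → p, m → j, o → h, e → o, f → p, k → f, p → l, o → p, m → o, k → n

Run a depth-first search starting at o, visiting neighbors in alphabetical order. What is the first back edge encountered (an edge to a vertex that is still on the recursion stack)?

DFS from o (visiting neighbors in alphabetical order); mark gray on enter, black on exit:
o gray
  d gray
    i gray
      f gray
        g gray
          l gray
          l black
        g black
        p gray
          p→l: l black — skip
        p black
      f black
      i→g: g black — skip
      i→p: p black — skip
    i black
    d→l: l black — skip
    d→p: p black — skip
  d black
  h gray
    h→l: l black — skip
    n gray
      e gray
        e→g: g black — skip
        e→o: o is gray → back edge
First back edge: e → o.

e->o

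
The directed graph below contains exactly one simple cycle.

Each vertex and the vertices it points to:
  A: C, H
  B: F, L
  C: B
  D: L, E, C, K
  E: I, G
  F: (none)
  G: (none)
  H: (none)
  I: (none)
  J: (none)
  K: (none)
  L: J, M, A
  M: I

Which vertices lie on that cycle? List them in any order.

DFS with gray/black marking from L:
L gray
  J gray
  J black
  M gray
    I gray
    I black
  M black
  A gray
    C gray
      B gray
        F gray
        F black
        B→L: L is gray → back edge
Back edge closes the cycle L → A → C → B → L; its vertices are {A, B, C, L}.

A, B, C, L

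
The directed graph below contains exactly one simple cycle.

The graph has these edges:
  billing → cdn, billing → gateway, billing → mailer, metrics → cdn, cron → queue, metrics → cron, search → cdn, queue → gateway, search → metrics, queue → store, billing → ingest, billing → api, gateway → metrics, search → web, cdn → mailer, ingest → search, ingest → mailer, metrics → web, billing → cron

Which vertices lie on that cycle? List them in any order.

DFS with gray/black marking from cron:
cron gray
  queue gray
    store gray
    store black
    gateway gray
      metrics gray
        metrics→cron: cron is gray → back edge
Back edge closes the cycle cron → queue → gateway → metrics → cron; its vertices are {cron, queue, gateway, metrics}.

cron, queue, gateway, metrics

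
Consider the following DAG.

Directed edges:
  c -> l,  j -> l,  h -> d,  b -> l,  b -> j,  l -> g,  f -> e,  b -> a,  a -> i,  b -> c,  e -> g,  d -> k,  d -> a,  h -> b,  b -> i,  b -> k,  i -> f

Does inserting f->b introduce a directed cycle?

Adding f→b creates a cycle iff b can already reach f.
Path from b: b → i → f.
So b → … → f → b is a cycle.

Yes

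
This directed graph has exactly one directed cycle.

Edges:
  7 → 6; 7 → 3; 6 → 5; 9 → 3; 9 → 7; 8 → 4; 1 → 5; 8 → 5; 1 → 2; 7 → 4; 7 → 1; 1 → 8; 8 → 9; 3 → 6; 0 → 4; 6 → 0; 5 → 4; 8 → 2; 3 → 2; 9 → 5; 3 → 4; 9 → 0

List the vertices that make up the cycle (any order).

1, 7, 8, 9

DFS with gray/black marking from 9:
9 gray
  3 gray
    6 gray
      0 gray
        4 gray
        4 black
      0 black
      5 gray
        5→4: 4 black — skip
      5 black
    6 black
    3→4: 4 black — skip
    2 gray
    2 black
  3 black
  9→0: 0 black — skip
  9→5: 5 black — skip
  7 gray
    1 gray
      1→5: 5 black — skip
      8 gray
        8→2: 2 black — skip
        8→9: 9 is gray → back edge
Back edge closes the cycle 9 → 7 → 1 → 8 → 9; its vertices are {1, 7, 8, 9}.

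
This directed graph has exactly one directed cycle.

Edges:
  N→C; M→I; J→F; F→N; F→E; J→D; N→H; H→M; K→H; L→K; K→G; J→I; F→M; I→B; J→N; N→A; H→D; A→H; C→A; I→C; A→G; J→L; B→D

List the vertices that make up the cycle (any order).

DFS with gray/black marking from I:
I gray
  C gray
    A gray
      G gray
      G black
      H gray
        M gray
          M→I: I is gray → back edge
Back edge closes the cycle I → C → A → H → M → I; its vertices are {A, C, H, I, M}.

A, C, H, I, M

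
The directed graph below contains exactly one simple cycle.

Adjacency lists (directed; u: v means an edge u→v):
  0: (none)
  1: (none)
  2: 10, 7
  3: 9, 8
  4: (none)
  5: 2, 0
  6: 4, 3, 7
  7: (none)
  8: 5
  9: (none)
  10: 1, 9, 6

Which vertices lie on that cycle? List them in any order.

2, 3, 5, 6, 8, 10

DFS with gray/black marking from 6:
6 gray
  4 gray
  4 black
  3 gray
    9 gray
    9 black
    8 gray
      5 gray
        2 gray
          10 gray
            1 gray
            1 black
            10→9: 9 black — skip
            10→6: 6 is gray → back edge
Back edge closes the cycle 6 → 3 → 8 → 5 → 2 → 10 → 6; its vertices are {2, 3, 5, 6, 8, 10}.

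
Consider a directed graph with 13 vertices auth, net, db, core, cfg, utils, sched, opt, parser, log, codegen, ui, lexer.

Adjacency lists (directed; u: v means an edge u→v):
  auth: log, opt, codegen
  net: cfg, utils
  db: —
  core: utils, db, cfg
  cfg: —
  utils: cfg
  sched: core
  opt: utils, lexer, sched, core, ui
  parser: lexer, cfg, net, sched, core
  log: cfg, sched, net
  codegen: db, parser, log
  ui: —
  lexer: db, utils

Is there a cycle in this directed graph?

No

DFS with white/gray/black marking, starting from db:
db gray
db black
auth gray
  log gray
    cfg gray
    cfg black
    sched gray
      core gray
        utils gray
          utils→cfg: cfg black — skip
        utils black
        core→db: db black — skip
        core→cfg: cfg black — skip
      core black
    sched black
    net gray
      net→cfg: cfg black — skip
      net→utils: utils black — skip
    net black
  log black
  opt gray
    opt→utils: utils black — skip
    lexer gray
      lexer→db: db black — skip
      lexer→utils: utils black — skip
    lexer black
    opt→sched: sched black — skip
    opt→core: core black — skip
    ui gray
    ui black
  opt black
  codegen gray
    codegen→db: db black — skip
    parser gray
      parser→lexer: lexer black — skip
      parser→cfg: cfg black — skip
      parser→net: net black — skip
      parser→sched: sched black — skip
      parser→core: core black — skip
    parser black
    codegen→log: log black — skip
  codegen black
auth black
Every edge goes to a white or black vertex — no back edge, so the graph is acyclic.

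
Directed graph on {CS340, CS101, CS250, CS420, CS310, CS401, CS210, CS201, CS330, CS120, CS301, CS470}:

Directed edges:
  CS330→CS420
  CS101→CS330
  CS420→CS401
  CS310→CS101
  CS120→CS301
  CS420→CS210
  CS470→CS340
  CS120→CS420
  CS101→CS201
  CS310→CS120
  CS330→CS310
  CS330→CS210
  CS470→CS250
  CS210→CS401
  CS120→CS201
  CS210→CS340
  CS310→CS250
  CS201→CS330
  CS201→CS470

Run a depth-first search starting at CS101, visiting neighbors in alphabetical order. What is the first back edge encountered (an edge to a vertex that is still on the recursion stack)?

DFS from CS101 (visiting neighbors in alphabetical order); mark gray on enter, black on exit:
CS101 gray
  CS201 gray
    CS330 gray
      CS210 gray
        CS340 gray
        CS340 black
        CS401 gray
        CS401 black
      CS210 black
      CS310 gray
        CS310→CS101: CS101 is gray → back edge
First back edge: CS310 → CS101.

CS310→CS101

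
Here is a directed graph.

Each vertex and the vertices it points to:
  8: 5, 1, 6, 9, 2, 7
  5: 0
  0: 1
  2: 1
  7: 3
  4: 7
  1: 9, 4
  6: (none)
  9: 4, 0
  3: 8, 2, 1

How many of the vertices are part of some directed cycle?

A vertex is on a directed cycle iff it belongs to a strongly connected component of size ≥ 2 (or has a self-loop).
The vertices on cycles are {0, 1, 2, 3, 4, 5, 7, 8, 9} — 9 in total.

9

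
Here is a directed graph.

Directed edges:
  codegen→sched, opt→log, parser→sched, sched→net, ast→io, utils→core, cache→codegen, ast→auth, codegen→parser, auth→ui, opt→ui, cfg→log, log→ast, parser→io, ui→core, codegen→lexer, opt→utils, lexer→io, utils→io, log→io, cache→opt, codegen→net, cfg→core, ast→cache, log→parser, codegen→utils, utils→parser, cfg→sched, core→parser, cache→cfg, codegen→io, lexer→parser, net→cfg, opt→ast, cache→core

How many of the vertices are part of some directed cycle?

A vertex is on a directed cycle iff it belongs to a strongly connected component of size ≥ 2 (or has a self-loop).
The vertices on cycles are {ui, ast, cfg, log, net, opt, auth, core, cache, lexer, sched, utils, parser, codegen} — 14 in total.

14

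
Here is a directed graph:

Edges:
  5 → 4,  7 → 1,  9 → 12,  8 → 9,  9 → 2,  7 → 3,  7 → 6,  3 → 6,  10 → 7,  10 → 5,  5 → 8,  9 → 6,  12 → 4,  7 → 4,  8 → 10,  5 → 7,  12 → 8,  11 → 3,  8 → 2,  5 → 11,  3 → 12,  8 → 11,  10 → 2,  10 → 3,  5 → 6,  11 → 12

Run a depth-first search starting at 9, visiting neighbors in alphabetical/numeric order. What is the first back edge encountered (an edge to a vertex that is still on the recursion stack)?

DFS from 9 (visiting neighbors in alphabetical/numeric order); mark gray on enter, black on exit:
9 gray
  2 gray
  2 black
  6 gray
  6 black
  12 gray
    4 gray
    4 black
    8 gray
      8→2: 2 black — skip
      8→9: 9 is gray → back edge
First back edge: 8 → 9.

8->9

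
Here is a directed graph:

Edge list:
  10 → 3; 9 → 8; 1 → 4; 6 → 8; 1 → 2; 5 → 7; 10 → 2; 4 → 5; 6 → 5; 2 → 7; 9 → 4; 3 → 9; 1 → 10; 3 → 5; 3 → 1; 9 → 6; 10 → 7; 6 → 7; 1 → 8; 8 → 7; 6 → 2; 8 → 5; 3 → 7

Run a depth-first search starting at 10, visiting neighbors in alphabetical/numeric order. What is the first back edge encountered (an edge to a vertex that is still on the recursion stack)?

1->10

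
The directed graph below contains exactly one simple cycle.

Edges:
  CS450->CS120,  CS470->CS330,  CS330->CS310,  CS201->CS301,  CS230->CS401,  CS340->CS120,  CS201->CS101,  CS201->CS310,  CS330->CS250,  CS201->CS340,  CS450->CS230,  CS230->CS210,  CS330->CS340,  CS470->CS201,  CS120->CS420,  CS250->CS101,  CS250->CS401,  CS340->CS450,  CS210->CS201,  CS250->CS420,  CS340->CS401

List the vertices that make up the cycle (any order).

CS201, CS210, CS230, CS340, CS450

DFS with gray/black marking from CS201:
CS201 gray
  CS310 gray
  CS310 black
  CS340 gray
    CS401 gray
    CS401 black
    CS120 gray
      CS420 gray
      CS420 black
    CS120 black
    CS450 gray
      CS450→CS120: CS120 black — skip
      CS230 gray
        CS230→CS401: CS401 black — skip
        CS210 gray
          CS210→CS201: CS201 is gray → back edge
Back edge closes the cycle CS201 → CS340 → CS450 → CS230 → CS210 → CS201; its vertices are {CS201, CS210, CS230, CS340, CS450}.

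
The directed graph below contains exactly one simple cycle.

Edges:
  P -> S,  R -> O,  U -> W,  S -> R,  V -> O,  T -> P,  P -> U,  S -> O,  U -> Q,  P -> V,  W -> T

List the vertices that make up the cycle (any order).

DFS with gray/black marking from T:
T gray
  P gray
    S gray
      O gray
      O black
      R gray
        R→O: O black — skip
      R black
    S black
    U gray
      Q gray
      Q black
      W gray
        W→T: T is gray → back edge
Back edge closes the cycle T → P → U → W → T; its vertices are {P, T, U, W}.

P, T, U, W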